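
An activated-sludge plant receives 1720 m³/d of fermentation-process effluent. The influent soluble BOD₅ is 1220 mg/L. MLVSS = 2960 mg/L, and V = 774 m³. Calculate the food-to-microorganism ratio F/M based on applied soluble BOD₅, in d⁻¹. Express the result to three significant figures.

F/M ≈ 0.916 d⁻¹

F/M = Q·S₀ / (V·X) = 1720 × 1220 / (774.0 × 2960) = 0.9159 g soluble BOD₅·(g VSS·d)⁻¹.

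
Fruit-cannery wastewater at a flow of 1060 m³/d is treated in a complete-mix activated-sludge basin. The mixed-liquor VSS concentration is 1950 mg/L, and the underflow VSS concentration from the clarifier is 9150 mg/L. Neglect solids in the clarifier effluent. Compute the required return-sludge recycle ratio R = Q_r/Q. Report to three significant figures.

R = Q_r/Q = X/(X_r − X) = 1950 / (9150 − 1950) = 0.2708.

R ≈ 0.271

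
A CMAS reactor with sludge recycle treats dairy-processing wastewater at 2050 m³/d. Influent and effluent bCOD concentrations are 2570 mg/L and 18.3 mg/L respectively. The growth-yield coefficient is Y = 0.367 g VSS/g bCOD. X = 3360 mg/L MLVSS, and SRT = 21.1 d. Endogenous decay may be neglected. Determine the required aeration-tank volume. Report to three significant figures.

Biomass mass balance (decay neglected): V·X = Y·Q·(S₀ − S)·θ_c, so V = 0.367 × 2050 × (2570 − 18.3) × 21.1 / 3360 = 12056 m³.

V ≈ 12100 m³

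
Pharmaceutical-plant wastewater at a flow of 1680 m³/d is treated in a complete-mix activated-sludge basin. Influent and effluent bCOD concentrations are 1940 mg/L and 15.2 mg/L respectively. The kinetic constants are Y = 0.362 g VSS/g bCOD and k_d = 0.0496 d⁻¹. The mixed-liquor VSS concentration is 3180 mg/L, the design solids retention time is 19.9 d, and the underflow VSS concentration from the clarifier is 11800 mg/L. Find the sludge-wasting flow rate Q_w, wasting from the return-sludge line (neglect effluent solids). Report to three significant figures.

Steady-state biomass mass balance: V·X·(1 + k_d·θ_c) = Y·Q·(S₀ − S)·θ_c, so V = 0.362 × 1680 × (1940 − 15.2) × 19.9 / [3180 × (1 + 0.0496 × 19.9)] = 2.33×10^7 / 6319 = 3687 m³.
θ_c = V·X/(Q_w·X_r) when wasting from the recycle, so Q_w = V·X/(θ_c·X_r) = 3687 × 3180 / (19.9 × 11800) = 49.92 m³/d.

Q_w ≈ 49.9 m³/d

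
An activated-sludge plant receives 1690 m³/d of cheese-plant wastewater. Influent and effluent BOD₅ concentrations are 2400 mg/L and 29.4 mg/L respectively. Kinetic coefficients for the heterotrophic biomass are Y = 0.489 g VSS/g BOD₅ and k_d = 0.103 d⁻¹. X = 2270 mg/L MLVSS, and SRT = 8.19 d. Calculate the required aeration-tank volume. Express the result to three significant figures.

Rearranging the biomass balance for a CMAS with decay, V = Y·Q·ΔS·θ_c / [X·(1+k_d θ_c)] = 0.489 × 1690 × (2400 − 29.4) × 8.19 / [2270 × (1 + 0.103 × 8.19)] = 1.6×10^7 / 4185 = 3834 m³.

V ≈ 3830 m³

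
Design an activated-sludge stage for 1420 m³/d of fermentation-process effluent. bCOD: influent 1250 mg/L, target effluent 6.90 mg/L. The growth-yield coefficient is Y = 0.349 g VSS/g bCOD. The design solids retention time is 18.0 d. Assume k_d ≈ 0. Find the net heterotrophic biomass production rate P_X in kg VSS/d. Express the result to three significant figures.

P_X ≈ 616 kg VSS/d

Since k_d ≈ 0, Y_obs = Y = 0.349 g VSS/g bCOD.
Substrate removed = Q·(S₀ − S) = 1420 m³/d × (1250 − 6.90) g/m³ = 1.77×10^6 g/d = 1765 kg/d.
Biomass produced: P_X = Y_obs·Q·ΔS = 0.3490 × 1765 ≈ 616.1 kg VSS/d.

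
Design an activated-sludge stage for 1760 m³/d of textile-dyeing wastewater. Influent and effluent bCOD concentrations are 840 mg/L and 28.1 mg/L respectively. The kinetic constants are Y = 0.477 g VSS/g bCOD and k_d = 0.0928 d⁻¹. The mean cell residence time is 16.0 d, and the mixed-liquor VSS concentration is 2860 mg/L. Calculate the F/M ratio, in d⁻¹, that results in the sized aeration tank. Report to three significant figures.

Rearranging the biomass balance for a CMAS with decay, V = Y·Q·ΔS·θ_c / [X·(1+k_d θ_c)] = 0.477 × 1760 × (840 − 28.1) × 16.0 / [2860 × (1 + 0.0928 × 16.0)] = 1.09×10^7 / 7107 = 1535 m³.
F/M = applied load / biomass = Q·S₀/(V·X) = 1760 × 840 / (1535 × 2860) = 0.3368 d⁻¹.

F/M ≈ 0.337 d⁻¹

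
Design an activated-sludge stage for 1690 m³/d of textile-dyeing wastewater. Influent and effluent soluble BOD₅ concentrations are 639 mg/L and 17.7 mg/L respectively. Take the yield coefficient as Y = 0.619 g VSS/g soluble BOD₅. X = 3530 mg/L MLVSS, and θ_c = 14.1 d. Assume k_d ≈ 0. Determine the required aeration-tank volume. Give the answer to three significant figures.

With k_d = 0 the design equation reduces to V = Y Q (S₀−S) θ_c / X = 0.619 × 1690 × (639 − 17.7) × 14.1 / 3530 = 2596 m³.

V ≈ 2600 m³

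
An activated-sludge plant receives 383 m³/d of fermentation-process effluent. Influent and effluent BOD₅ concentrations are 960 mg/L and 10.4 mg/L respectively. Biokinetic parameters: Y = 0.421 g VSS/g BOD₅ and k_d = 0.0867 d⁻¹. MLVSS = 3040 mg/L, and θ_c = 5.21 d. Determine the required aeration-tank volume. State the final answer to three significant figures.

V ≈ 181 m³

From the SRT design equation V = Y Q (S₀−S) θ_c / [X (1 + k_d θ_c)] = 0.421 × 383 × (960 − 10.4) × 5.21 / [3040 × (1 + 0.0867 × 5.21)] = 7.98×10^5 / 4413 = 180.8 m³.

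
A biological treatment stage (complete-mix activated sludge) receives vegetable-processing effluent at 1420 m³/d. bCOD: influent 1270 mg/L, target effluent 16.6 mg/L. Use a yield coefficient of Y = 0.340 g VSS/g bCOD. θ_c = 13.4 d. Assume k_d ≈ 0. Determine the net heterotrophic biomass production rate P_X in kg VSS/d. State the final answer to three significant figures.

P_X ≈ 605 kg VSS/d

With endogenous decay neglected, the observed yield equals the true yield: Y_obs = Y = 0.340 g VSS/g bCOD.
ΔS = 1270 − 16.6 = 1253 mg/L, so the substrate removal rate is 1420 × 1253/1000 = 1780 kg bCOD/d.
So the net sludge growth is P_X = 0.3400 × 1780 = 605.1 kg VSS/d.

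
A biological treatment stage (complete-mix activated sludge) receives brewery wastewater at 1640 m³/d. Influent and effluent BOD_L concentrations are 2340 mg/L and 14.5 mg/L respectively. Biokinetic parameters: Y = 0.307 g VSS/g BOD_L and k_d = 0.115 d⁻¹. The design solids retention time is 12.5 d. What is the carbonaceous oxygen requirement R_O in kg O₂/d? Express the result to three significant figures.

The observed yield is Y_obs = Y/(1 + k_d·θ_c) = 0.307 / (1 + 0.115 × 12.5) = 0.307 / 2.438 = 0.1259 g VSS per g BOD_L removed.
Q·(S₀ − S) = 1640 × (2340 − 14.5) × 10⁻³ = 3814 kg/d removed.
Net sludge production P_X = 0.1259 × 3814 = 480.3 kg VSS/d.
R_O = Q·ΔS − 1.42 P_X = 3814 − 682.1 = 3132 kg O₂/d.

R_O ≈ 3130 kg O₂/d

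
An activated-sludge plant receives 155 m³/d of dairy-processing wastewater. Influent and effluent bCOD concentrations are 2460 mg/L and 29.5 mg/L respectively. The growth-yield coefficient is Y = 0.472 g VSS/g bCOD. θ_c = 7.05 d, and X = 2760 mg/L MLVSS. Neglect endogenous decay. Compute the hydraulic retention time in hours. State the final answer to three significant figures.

τ ≈ 70.3 h

V·X = Y·Q·ΔS·θ_c gives V = 0.472 × 155 × (2460 − 29.5) × 7.05 / 2760 = 454.2 m³.
HRT = V/Q = 454.2 m³ / 155 m³·d⁻¹ = 2.930 d × 24 = 70.33 h.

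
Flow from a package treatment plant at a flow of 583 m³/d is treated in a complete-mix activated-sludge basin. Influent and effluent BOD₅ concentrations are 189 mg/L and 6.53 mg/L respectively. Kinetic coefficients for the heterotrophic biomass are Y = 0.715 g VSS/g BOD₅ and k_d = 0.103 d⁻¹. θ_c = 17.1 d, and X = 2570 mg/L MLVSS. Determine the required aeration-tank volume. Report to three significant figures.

Steady-state biomass mass balance: V·X·(1 + k_d·θ_c) = Y·Q·(S₀ − S)·θ_c, so V = 0.715 × 583 × (189 − 6.53) × 17.1 / [2570 × (1 + 0.103 × 17.1)] = 1.3×10^6 / 7097 = 183.3 m³.

V ≈ 183 m³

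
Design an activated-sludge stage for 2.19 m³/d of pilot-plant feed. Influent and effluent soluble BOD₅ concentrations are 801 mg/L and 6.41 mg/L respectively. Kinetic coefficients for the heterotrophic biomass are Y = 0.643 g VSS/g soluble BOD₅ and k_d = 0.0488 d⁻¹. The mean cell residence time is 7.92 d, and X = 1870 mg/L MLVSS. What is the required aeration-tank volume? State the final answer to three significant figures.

V ≈ 3.42 m³

Rearranging the biomass balance for a CMAS with decay, V = Y·Q·ΔS·θ_c / [X·(1+k_d θ_c)] = 0.643 × 2.19 × (801 − 6.41) × 7.92 / [1870 × (1 + 0.0488 × 7.92)] = 8.86×10^3 / 2593 = 3.418 m³.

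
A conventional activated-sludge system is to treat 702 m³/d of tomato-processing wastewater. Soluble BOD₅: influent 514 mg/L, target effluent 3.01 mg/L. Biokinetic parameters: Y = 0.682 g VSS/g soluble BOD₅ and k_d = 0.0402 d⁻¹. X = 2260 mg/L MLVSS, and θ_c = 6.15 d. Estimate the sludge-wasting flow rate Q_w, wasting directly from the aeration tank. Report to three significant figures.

Steady-state biomass mass balance: V·X·(1 + k_d·θ_c) = Y·Q·(S₀ − S)·θ_c, so V = 0.682 × 702 × (514 − 3.01) × 6.15 / [2260 × (1 + 0.0402 × 6.15)] = 1.5×10^6 / 2819 = 533.8 m³.
Wasting from the aeration tank: Q_w = V / θ_c = 533.8 / 6.15 = 86.79 m³/d.

Q_w ≈ 86.8 m³/d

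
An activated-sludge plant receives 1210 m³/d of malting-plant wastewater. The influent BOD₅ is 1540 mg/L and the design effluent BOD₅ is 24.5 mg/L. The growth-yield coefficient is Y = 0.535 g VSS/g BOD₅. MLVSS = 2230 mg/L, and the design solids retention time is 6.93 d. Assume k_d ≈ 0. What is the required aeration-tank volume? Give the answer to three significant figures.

V·X = Y·Q·ΔS·θ_c gives V = 0.535 × 1210 × (1540 − 24.5) × 6.93 / 2230 = 3049 m³.

V ≈ 3050 m³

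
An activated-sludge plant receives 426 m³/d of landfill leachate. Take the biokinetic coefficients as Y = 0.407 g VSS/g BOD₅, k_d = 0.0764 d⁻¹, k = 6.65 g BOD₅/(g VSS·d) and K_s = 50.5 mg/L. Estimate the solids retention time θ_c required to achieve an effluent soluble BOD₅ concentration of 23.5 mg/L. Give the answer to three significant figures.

θ_c ≈ 1.28 d

At the target effluent, Y k S/(K_s+S) = 0.407×6.65×23.5/74.00 = 0.8595 d⁻¹.
Then 1/θ_c = μ − k_d = 0.8595 − 0.0764 = 0.7831 d⁻¹, giving θ_c = 1.277 d.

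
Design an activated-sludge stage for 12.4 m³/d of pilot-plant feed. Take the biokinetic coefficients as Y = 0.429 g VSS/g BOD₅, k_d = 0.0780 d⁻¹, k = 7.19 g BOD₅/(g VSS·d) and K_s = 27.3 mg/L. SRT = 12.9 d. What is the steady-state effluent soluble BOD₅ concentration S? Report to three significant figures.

For a completely mixed reactor with recycle the Lawrence–McCarty relation gives S = K_s·(1 + k_d·θ_c) / [θ_c·(Y·k − k_d) − 1] = 27.3 × (1 + 0.0780 × 12.9) / [12.9 × (0.429 × 7.19 − 0.0780) − 1] = 54.77 / 37.78 = 1.450 mg/L.

S ≈ 1.45 mg/L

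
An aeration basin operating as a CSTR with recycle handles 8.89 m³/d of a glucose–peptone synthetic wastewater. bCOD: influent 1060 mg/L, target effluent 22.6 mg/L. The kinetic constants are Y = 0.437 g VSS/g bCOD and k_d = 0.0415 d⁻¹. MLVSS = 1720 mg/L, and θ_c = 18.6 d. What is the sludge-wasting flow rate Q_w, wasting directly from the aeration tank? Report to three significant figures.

Steady-state biomass mass balance: V·X·(1 + k_d·θ_c) = Y·Q·(S₀ − S)·θ_c, so V = 0.437 × 8.89 × (1060 − 22.6) × 18.6 / [1720 × (1 + 0.0415 × 18.6)] = 7.5×10^4 / 3048 = 24.60 m³.
For wasting at MLVSS concentration, Q_w = V/θ_c = 24.60/18.6 = 1.322 m³/d.

Q_w ≈ 1.32 m³/d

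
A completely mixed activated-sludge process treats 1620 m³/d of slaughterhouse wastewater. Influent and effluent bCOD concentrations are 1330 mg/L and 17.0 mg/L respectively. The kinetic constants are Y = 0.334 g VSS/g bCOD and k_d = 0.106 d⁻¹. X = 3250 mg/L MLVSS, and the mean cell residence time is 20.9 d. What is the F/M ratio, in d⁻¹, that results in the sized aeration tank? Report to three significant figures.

F/M ≈ 0.467 d⁻¹

Steady-state biomass mass balance: V·X·(1 + k_d·θ_c) = Y·Q·(S₀ − S)·θ_c, so V = 0.334 × 1620 × (1330 − 17.0) × 20.9 / [3250 × (1 + 0.106 × 20.9)] = 1.48×10^7 / 10450 = 1421 m³.
F/M = applied load / biomass = Q·S₀/(V·X) = 1620 × 1330 / (1421 × 3250) = 0.4666 d⁻¹.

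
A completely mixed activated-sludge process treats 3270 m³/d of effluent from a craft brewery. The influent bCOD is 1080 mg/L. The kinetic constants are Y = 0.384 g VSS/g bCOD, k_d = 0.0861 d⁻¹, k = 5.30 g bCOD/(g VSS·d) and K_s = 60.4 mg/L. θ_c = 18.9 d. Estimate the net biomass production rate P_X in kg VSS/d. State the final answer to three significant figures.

For a completely mixed reactor with recycle the Lawrence–McCarty relation gives S = K_s·(1 + k_d·θ_c) / [θ_c·(Y·k − k_d) − 1] = 60.4 × (1 + 0.0861 × 18.9) / [18.9 × (0.384 × 5.30 − 0.0861) − 1] = 158.7 / 35.84 = 4.428 mg/L.
The observed yield is Y_obs = Y/(1 + k_d·θ_c) = 0.384 / (1 + 0.0861 × 18.9) = 0.384 / 2.627 = 0.1462 g VSS per g bCOD removed.
ΔS = 1080 − 4.43 = 1076 mg/L, so the substrate removal rate is 3270 × 1076/1000 = 3517 kg bCOD/d.
Biomass produced: P_X = Y_obs·Q·ΔS = 0.1462 × 3517 ≈ 514.1 kg VSS/d.

P_X ≈ 514 kg VSS/d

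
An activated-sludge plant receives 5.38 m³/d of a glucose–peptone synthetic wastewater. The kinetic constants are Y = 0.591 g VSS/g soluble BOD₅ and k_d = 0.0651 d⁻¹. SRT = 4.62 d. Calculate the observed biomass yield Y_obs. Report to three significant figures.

The observed yield is Y_obs = Y/(1 + k_d·θ_c) = 0.591 / (1 + 0.0651 × 4.62) = 0.591 / 1.301 = 0.4543 g VSS per g soluble BOD₅ removed.

Y_obs ≈ 0.454 g VSS/g soluble BOD₅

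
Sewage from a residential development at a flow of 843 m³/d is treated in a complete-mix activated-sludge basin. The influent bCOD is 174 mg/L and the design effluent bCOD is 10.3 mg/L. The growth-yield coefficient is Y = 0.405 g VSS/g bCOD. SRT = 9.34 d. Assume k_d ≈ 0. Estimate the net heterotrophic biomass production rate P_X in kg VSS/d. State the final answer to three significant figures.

No decay correction is needed, so Y_obs = Y = 0.405.
Mass of bCOD removed per day: Q(S₀ − S) = 843 × 163.7 g/m³ = 138.0 kg/d.
P_X = Y_obs · Q(S₀ − S) = 0.4050 × 138.0 = 55.89 kg VSS/d.

P_X ≈ 55.9 kg VSS/d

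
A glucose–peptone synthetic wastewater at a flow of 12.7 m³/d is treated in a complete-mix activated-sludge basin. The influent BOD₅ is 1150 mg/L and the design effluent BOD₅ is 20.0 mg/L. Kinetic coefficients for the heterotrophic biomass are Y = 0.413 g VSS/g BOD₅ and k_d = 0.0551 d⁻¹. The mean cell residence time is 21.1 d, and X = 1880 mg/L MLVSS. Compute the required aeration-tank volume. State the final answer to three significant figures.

V ≈ 30.8 m³

From the SRT design equation V = Y Q (S₀−S) θ_c / [X (1 + k_d θ_c)] = 0.413 × 12.7 × (1150 − 20.0) × 21.1 / [1880 × (1 + 0.0551 × 21.1)] = 1.25×10^5 / 4066 = 30.76 m³.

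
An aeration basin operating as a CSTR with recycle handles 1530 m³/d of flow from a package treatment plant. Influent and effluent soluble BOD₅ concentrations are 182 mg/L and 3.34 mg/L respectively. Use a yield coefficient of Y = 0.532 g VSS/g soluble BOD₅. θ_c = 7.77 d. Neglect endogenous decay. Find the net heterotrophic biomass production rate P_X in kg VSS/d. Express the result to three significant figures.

Since k_d ≈ 0, Y_obs = Y = 0.532 g VSS/g soluble BOD₅.
ΔS = 182 − 3.34 = 178.7 mg/L, so the substrate removal rate is 1530 × 178.7/1000 = 273.3 kg soluble BOD₅/d.
Net biomass production P_X = Y_obs × Q·(S₀ − S) = 0.5320 × 273.3 = 145.4 kg VSS/d.

P_X ≈ 145 kg VSS/d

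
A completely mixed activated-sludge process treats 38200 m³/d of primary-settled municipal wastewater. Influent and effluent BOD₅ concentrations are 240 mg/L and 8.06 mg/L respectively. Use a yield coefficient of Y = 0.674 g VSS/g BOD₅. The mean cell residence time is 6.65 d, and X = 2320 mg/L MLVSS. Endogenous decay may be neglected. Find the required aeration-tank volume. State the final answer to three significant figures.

With k_d = 0 the design equation reduces to V = Y Q (S₀−S) θ_c / X = 0.674 × 38200 × (240 − 8.06) × 6.65 / 2320 = 17117 m³.

V ≈ 17100 m³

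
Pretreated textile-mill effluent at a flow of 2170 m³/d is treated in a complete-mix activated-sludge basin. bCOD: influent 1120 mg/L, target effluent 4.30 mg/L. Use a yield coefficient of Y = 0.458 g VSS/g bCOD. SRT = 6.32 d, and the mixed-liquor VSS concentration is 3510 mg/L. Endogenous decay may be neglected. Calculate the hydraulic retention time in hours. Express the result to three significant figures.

τ ≈ 22.1 h

With k_d = 0 the design equation reduces to V = Y Q (S₀−S) θ_c / X = 0.458 × 2170 × (1120 − 4.30) × 6.32 / 3510 = 1997 m³.
HRT = V/Q = 1997 m³ / 2170 m³·d⁻¹ = 0.9201 d × 24 = 22.08 h.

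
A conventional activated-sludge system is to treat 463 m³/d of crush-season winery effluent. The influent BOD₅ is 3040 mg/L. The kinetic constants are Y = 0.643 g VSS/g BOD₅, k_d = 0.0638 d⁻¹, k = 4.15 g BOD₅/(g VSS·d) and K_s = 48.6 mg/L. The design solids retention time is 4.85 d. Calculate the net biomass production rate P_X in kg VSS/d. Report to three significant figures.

P_X ≈ 690 kg VSS/d

Effluent substrate depends only on kinetics and SRT: S = K_s(1 + k_d θ_c) / [θ_c(Yk − k_d) − 1] = 48.6 × (1 + 0.0638 × 4.85) / [4.85 × (0.643 × 4.15 − 0.0638) − 1] = 63.64 / 11.63 = 5.471 mg/L.
Y_obs = Y / (1 + k_d θ_c) = 0.643 / (1 + 0.0638 × 4.85) = 0.643 / 1.309 = 0.4911.
Substrate removed = Q·(S₀ − S) = 463 m³/d × (3040 − 5.47) g/m³ = 1.4×10^6 g/d = 1405 kg/d.
Biomass produced: P_X = Y_obs·Q·ΔS = 0.4911 × 1405 ≈ 689.9 kg VSS/d.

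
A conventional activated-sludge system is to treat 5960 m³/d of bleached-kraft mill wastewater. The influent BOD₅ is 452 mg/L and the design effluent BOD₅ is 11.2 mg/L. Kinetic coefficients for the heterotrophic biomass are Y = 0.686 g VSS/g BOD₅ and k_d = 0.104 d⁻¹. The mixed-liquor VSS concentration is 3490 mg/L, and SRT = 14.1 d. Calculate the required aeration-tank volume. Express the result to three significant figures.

V ≈ 2950 m³

From the SRT design equation V = Y Q (S₀−S) θ_c / [X (1 + k_d θ_c)] = 0.686 × 5960 × (452 − 11.2) × 14.1 / [3490 × (1 + 0.104 × 14.1)] = 2.54×10^7 / 8608 = 2952 m³.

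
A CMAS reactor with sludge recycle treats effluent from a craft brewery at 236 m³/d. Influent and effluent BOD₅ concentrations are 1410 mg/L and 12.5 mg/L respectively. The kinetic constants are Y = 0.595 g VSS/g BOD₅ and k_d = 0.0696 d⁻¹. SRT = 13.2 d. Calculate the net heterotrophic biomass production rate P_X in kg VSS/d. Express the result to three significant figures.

P_X ≈ 102 kg VSS/d

Correct the yield for decay: Y_obs = Y/(1 + k_d θ_c) = 0.595 / (1 + 0.0696 × 13.2) = 0.595 / 1.919 = 0.3101.
Substrate removed = Q·(S₀ − S) = 236 m³/d × (1410 − 12.5) g/m³ = 3.3×10^5 g/d = 329.8 kg/d.
So the net sludge growth is P_X = 0.3101 × 329.8 = 102.3 kg VSS/d.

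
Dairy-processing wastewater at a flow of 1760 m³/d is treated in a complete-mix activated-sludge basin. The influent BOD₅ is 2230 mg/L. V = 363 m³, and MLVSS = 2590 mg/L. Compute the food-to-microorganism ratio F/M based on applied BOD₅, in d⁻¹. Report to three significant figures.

F/M ≈ 4.17 d⁻¹

Food-to-microorganism ratio F/M = Q S₀ / (V X) = 1760 × 2230 / (363.0 × 2590) = 4.175 d⁻¹.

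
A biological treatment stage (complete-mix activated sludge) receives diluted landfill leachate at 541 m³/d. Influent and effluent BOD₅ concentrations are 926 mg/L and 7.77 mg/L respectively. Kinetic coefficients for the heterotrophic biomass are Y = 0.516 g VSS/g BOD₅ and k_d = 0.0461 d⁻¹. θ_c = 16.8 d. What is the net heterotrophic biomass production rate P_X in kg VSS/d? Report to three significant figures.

Y_obs = Y / (1 + k_d θ_c) = 0.516 / (1 + 0.0461 × 16.8) = 0.516 / 1.774 = 0.2908.
Substrate removed = Q·(S₀ − S) = 541 m³/d × (926 − 7.77) g/m³ = 4.97×10^5 g/d = 496.8 kg/d.
Net biomass production P_X = Y_obs × Q·(S₀ − S) = 0.2908 × 496.8 = 144.5 kg VSS/d.

P_X ≈ 144 kg VSS/d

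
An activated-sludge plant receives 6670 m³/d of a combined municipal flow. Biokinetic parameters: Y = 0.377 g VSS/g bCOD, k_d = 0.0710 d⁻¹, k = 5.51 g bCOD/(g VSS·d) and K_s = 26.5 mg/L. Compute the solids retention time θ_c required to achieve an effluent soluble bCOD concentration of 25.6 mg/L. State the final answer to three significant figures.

From 1/θ_c = Y·k·S/(K_s + S) − k_d: Y·k·S/(K_s+S) = 0.377 × 5.51 × 25.6 / (26.5 + 25.6) = 1.021 d⁻¹.
Then 1/θ_c = μ − k_d = 1.021 − 0.0710 = 0.9497 d⁻¹, giving θ_c = 1.053 d.

θ_c ≈ 1.05 d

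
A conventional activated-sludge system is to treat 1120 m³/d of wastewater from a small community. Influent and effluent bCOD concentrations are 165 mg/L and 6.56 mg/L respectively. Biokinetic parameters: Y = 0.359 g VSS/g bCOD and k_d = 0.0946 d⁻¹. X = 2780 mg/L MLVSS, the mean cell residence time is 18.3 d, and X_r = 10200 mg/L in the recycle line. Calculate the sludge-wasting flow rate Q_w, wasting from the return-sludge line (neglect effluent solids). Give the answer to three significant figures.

Q_w ≈ 2.29 m³/d

Steady-state biomass mass balance: V·X·(1 + k_d·θ_c) = Y·Q·(S₀ − S)·θ_c, so V = 0.359 × 1120 × (165 − 6.56) × 18.3 / [2780 × (1 + 0.0946 × 18.3)] = 1.17×10^6 / 7593 = 153.5 m³.
θ_c = V·X/(Q_w·X_r) when wasting from the recycle, so Q_w = V·X/(θ_c·X_r) = 153.5 × 2780 / (18.3 × 10200) = 2.287 m³/d.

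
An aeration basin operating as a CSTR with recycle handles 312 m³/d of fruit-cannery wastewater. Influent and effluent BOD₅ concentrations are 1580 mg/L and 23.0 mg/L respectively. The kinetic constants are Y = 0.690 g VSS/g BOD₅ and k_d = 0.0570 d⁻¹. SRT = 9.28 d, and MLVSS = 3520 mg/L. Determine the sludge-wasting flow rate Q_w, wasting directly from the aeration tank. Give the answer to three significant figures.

Q_w ≈ 62.3 m³/d

Rearranging the biomass balance for a CMAS with decay, V = Y·Q·ΔS·θ_c / [X·(1+k_d θ_c)] = 0.690 × 312 × (1580 − 23.0) × 9.28 / [3520 × (1 + 0.0570 × 9.28)] = 3.11×10^6 / 5382 = 578.0 m³.
With mixed-liquor wasting, θ_c = V/Q_w, so Q_w = V/θ_c = 578.0/9.28 = 62.28 m³/d.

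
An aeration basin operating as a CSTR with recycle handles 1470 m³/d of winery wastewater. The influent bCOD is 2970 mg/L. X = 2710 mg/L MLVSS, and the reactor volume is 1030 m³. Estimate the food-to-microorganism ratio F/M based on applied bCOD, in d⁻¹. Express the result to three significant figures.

F/M = Q·S₀ / (V·X) = 1470 × 2970 / (1030 × 2710) = 1.564 g bCOD·(g VSS·d)⁻¹.

F/M ≈ 1.56 d⁻¹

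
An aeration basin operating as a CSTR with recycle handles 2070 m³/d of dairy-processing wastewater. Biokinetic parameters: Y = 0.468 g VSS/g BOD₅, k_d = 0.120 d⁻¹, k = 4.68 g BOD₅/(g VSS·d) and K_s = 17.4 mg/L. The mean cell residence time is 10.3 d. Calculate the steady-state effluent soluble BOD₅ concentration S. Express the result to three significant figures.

S ≈ 1.91 mg/L

Effluent substrate depends only on kinetics and SRT: S = K_s(1 + k_d θ_c) / [θ_c(Yk − k_d) − 1] = 17.4 × (1 + 0.120 × 10.3) / [10.3 × (0.468 × 4.68 − 0.120) − 1] = 38.91 / 20.32 = 1.914 mg/L.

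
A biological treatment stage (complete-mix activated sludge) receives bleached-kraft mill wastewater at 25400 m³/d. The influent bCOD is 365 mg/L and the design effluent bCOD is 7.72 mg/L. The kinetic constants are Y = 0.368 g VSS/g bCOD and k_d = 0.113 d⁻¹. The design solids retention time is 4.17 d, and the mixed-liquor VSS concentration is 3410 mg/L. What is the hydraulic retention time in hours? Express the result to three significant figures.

Rearranging the biomass balance for a CMAS with decay, V = Y·Q·ΔS·θ_c / [X·(1+k_d θ_c)] = 0.368 × 25400 × (365 − 7.72) × 4.17 / [3410 × (1 + 0.113 × 4.17)] = 1.39×10^7 / 5017 = 2776 m³.
HRT = V/Q = 2776 m³ / 25400 m³·d⁻¹ = 0.1093 d × 24 = 2.623 h.

τ ≈ 2.62 h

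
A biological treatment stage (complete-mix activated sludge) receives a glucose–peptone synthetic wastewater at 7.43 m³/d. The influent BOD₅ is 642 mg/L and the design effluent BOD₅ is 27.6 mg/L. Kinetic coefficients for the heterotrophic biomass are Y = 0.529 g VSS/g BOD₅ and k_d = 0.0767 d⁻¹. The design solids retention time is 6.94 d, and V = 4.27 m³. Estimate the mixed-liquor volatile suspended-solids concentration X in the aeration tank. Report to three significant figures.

X ≈ 2560 mg/L

Solving the biomass balance for X: X = Y Q (S₀−S) θ_c / [V (1+k_d θ_c)] = 0.529 × 7.43 × (642 − 27.6) × 6.94 / [4.27 × (1 + 0.0767 × 6.94)] = 2561 mg/L.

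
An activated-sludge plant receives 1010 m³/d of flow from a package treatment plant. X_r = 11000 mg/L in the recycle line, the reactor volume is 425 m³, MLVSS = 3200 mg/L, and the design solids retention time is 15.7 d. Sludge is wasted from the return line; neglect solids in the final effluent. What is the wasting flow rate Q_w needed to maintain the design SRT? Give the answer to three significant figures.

Q_w ≈ 7.87 m³/d

Q_w = (V·X)/(θ_c X_r) = 425.0 × 3200 / (15.7 × 11000) = 7.875 m³/d.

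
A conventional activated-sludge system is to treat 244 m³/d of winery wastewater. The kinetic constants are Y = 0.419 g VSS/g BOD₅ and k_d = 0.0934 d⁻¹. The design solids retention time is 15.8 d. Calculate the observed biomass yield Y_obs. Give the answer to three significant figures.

Y_obs ≈ 0.169 g VSS/g BOD₅

Y_obs = Y / (1 + k_d θ_c) = 0.419 / (1 + 0.0934 × 15.8) = 0.419 / 2.476 = 0.1692.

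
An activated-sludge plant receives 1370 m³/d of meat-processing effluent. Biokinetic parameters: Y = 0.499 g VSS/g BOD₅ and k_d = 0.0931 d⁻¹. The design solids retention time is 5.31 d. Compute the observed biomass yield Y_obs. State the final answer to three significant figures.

Y_obs ≈ 0.334 g VSS/g BOD₅

Correct the yield for decay: Y_obs = Y/(1 + k_d θ_c) = 0.499 / (1 + 0.0931 × 5.31) = 0.499 / 1.494 = 0.3339.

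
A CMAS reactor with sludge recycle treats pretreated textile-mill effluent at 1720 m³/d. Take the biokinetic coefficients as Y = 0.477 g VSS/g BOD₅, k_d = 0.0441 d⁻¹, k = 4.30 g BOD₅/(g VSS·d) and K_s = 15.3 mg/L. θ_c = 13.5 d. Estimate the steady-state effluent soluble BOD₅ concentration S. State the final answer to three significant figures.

S ≈ 0.935 mg/L

Effluent substrate depends only on kinetics and SRT: S = K_s(1 + k_d θ_c) / [θ_c(Yk − k_d) − 1] = 15.3 × (1 + 0.0441 × 13.5) / [13.5 × (0.477 × 4.30 − 0.0441) − 1] = 24.41 / 26.09 = 0.9354 mg/L.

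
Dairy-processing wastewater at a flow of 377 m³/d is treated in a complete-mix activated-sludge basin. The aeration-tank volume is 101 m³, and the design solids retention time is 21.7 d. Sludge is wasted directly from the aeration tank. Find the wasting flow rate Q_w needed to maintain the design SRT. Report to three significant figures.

With mixed-liquor wasting, θ_c = V/Q_w, so Q_w = V/θ_c = 101.0/21.7 = 4.654 m³/d.

Q_w ≈ 4.65 m³/d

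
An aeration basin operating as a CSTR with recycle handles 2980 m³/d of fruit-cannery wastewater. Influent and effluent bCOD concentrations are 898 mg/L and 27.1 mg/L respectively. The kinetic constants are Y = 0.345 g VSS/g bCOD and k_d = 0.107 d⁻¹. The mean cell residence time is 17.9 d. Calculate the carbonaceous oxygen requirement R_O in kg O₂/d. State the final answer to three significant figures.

The observed yield is Y_obs = Y/(1 + k_d·θ_c) = 0.345 / (1 + 0.107 × 17.9) = 0.345 / 2.915 = 0.1183 g VSS per g bCOD removed.
Q·(S₀ − S) = 2980 × (898 − 27.1) × 10⁻³ = 2595 kg/d removed.
P_X = Y_obs·Q·(S₀ − S) = 0.1183 × 2595 = 307.1 kg VSS/d.
Carbonaceous O₂ demand = substrate oxidised − cell-mass equivalent = 2595 − 1.42 × 307.1 = 2159 kg O₂/d.

R_O ≈ 2160 kg O₂/d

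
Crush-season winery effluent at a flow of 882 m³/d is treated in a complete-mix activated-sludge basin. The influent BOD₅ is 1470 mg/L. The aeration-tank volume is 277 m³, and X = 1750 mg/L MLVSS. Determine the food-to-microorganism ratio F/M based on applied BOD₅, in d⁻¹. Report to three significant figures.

F/M = applied load / biomass = Q·S₀/(V·X) = 882 × 1470 / (277.0 × 1750) = 2.675 d⁻¹.

F/M ≈ 2.67 d⁻¹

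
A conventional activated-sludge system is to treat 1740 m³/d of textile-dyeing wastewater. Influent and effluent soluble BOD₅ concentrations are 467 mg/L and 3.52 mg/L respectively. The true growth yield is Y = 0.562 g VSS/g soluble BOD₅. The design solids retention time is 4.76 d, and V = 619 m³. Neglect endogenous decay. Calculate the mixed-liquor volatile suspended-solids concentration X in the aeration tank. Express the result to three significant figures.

X ≈ 3490 mg/L

X = Y·Q·ΔS·θ_c / V = 0.562 × 1740 × (467 − 3.52) × 4.76 / 619 = 3485 mg/L.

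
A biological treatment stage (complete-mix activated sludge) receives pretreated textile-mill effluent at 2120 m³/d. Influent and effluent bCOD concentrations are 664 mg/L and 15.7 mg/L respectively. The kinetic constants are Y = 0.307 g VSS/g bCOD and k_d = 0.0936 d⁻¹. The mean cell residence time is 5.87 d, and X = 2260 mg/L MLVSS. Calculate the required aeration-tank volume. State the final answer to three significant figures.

V ≈ 707 m³

Rearranging the biomass balance for a CMAS with decay, V = Y·Q·ΔS·θ_c / [X·(1+k_d θ_c)] = 0.307 × 2120 × (664 − 15.7) × 5.87 / [2260 × (1 + 0.0936 × 5.87)] = 2.48×10^6 / 3502 = 707.3 m³.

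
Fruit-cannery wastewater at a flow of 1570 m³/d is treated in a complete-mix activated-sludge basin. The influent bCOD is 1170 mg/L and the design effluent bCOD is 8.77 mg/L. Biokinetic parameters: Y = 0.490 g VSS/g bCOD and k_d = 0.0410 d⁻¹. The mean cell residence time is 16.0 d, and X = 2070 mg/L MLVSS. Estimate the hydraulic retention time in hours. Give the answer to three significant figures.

τ ≈ 63.7 h

Steady-state biomass mass balance: V·X·(1 + k_d·θ_c) = Y·Q·(S₀ − S)·θ_c, so V = 0.490 × 1570 × (1170 − 8.77) × 16.0 / [2070 × (1 + 0.0410 × 16.0)] = 1.43×10^7 / 3428 = 4170 m³.
τ = V/Q = 4170/1570 = 2.656 d, or 63.74 h.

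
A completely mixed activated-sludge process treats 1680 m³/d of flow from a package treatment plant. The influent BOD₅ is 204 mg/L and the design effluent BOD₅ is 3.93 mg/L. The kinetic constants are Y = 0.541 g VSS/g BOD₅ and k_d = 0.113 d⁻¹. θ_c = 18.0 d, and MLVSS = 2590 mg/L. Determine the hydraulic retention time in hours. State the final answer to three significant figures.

Steady-state biomass mass balance: V·X·(1 + k_d·θ_c) = Y·Q·(S₀ − S)·θ_c, so V = 0.541 × 1680 × (204 − 3.93) × 18.0 / [2590 × (1 + 0.113 × 18.0)] = 3.27×10^6 / 7858 = 416.5 m³.
HRT = V/Q = 416.5 m³ / 1680 m³·d⁻¹ = 0.2479 d × 24 = 5.950 h.

τ ≈ 5.95 h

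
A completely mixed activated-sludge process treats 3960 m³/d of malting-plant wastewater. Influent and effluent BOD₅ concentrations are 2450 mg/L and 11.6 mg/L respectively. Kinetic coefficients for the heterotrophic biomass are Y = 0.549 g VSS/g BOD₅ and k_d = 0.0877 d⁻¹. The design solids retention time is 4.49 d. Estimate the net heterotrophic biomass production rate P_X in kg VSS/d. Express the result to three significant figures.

P_X ≈ 3800 kg VSS/d

Correct the yield for decay: Y_obs = Y/(1 + k_d θ_c) = 0.549 / (1 + 0.0877 × 4.49) = 0.549 / 1.394 = 0.3939.
Mass of BOD₅ removed per day: Q(S₀ − S) = 3960 × 2438 g/m³ = 9656 kg/d.
Biomass produced: P_X = Y_obs·Q·ΔS = 0.3939 × 9656 ≈ 3803 kg VSS/d.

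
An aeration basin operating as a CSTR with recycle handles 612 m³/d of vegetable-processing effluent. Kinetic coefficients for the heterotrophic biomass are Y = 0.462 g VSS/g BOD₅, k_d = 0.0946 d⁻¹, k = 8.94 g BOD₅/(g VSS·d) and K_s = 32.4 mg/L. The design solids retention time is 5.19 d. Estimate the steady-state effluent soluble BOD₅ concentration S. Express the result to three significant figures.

For a completely mixed reactor with recycle the Lawrence–McCarty relation gives S = K_s·(1 + k_d·θ_c) / [θ_c·(Y·k − k_d) − 1] = 32.4 × (1 + 0.0946 × 5.19) / [5.19 × (0.462 × 8.94 − 0.0946) − 1] = 48.31 / 19.95 = 2.422 mg/L.

S ≈ 2.42 mg/L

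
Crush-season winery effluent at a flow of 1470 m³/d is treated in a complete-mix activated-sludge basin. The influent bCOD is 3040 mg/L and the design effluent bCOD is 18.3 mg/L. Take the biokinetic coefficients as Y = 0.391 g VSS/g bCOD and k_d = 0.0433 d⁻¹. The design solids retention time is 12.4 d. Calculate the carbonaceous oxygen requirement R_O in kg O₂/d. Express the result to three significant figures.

The observed yield is Y_obs = Y/(1 + k_d·θ_c) = 0.391 / (1 + 0.0433 × 12.4) = 0.391 / 1.537 = 0.2544 g VSS per g bCOD removed.
Mass of bCOD removed per day: Q(S₀ − S) = 1470 × 3022 g/m³ = 4442 kg/d.
P_X = Y_obs·Q·(S₀ − S) = 0.2544 × 4442 = 1130 kg VSS/d.
R_O = Q·(S₀ − S) − 1.42·P_X = 4442 − 1.42 × 1130 = 2837 kg O₂/d.

R_O ≈ 2840 kg O₂/d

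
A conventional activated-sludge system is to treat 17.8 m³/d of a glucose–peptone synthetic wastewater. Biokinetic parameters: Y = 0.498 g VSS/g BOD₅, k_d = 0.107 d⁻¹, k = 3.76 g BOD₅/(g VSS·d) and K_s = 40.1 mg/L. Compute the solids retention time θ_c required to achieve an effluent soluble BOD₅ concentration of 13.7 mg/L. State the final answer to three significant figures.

Specific growth rate at S = 13.7 mg/L: μ = YkS/(K_s+S) = 0.498·3.76·13.7/(40.1+13.7) = 0.4768 d⁻¹.
Then 1/θ_c = μ − k_d = 0.4768 − 0.107 = 0.3698 d⁻¹, giving θ_c = 2.704 d.

θ_c ≈ 2.70 d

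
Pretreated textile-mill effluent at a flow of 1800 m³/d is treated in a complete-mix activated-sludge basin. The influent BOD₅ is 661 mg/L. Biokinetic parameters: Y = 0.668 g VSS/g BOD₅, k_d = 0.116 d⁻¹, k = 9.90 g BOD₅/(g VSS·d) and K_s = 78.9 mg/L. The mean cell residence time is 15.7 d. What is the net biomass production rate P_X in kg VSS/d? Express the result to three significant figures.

P_X ≈ 281 kg VSS/d

Effluent substrate depends only on kinetics and SRT: S = K_s(1 + k_d θ_c) / [θ_c(Yk − k_d) − 1] = 78.9 × (1 + 0.116 × 15.7) / [15.7 × (0.668 × 9.90 − 0.116) − 1] = 222.6 / 101.0 = 2.204 mg/L.
Correct the yield for decay: Y_obs = Y/(1 + k_d θ_c) = 0.668 / (1 + 0.116 × 15.7) = 0.668 / 2.821 = 0.2368.
Substrate removed = Q·(S₀ − S) = 1800 m³/d × (661 − 2.20) g/m³ = 1.19×10^6 g/d = 1186 kg/d.
P_X = Y_obs · Q(S₀ − S) = 0.2368 × 1186 = 280.8 kg VSS/d.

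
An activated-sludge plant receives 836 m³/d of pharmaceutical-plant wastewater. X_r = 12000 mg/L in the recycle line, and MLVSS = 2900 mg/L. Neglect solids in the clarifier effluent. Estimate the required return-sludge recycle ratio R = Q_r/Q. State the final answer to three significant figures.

R = Q_r/Q = X/(X_r − X) = 2900 / (12000 − 2900) = 0.3187.

R ≈ 0.319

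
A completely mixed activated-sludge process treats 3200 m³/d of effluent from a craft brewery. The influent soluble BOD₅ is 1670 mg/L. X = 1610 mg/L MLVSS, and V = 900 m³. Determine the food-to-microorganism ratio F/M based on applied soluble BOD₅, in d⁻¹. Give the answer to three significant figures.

F/M ≈ 3.69 d⁻¹

F/M = Q·S₀ / (V·X) = 3200 × 1670 / (900.0 × 1610) = 3.688 g soluble BOD₅·(g VSS·d)⁻¹.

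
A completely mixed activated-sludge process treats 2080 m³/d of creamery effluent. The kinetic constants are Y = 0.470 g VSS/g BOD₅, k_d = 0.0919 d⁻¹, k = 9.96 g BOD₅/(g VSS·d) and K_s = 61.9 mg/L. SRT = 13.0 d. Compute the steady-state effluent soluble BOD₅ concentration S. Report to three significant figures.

From the Monod/SRT balance for a CMAS, S = K_s·(1+k_d θ_c)/[θ_c·(Y k − k_d) − 1] = 61.9 × (1 + 0.0919 × 13.0) / [13.0 × (0.470 × 9.96 − 0.0919) − 1] = 135.9 / 58.66 = 2.316 mg/L.

S ≈ 2.32 mg/L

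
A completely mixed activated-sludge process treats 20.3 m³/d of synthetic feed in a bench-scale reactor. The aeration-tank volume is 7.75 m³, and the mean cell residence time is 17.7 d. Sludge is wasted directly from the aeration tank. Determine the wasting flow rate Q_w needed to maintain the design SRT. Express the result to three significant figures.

Q_w ≈ 0.438 m³/d

With mixed-liquor wasting, θ_c = V/Q_w, so Q_w = V/θ_c = 7.750/17.7 = 0.4379 m³/d.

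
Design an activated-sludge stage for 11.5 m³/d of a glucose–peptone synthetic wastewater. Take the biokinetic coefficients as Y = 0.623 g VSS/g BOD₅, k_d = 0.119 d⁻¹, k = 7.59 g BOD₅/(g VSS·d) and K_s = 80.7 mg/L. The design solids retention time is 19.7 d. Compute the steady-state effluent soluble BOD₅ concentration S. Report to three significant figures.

S ≈ 3.01 mg/L

From the Monod/SRT balance for a CMAS, S = K_s·(1+k_d θ_c)/[θ_c·(Y k − k_d) − 1] = 80.7 × (1 + 0.119 × 19.7) / [19.7 × (0.623 × 7.59 − 0.119) − 1] = 269.9 / 89.81 = 3.005 mg/L.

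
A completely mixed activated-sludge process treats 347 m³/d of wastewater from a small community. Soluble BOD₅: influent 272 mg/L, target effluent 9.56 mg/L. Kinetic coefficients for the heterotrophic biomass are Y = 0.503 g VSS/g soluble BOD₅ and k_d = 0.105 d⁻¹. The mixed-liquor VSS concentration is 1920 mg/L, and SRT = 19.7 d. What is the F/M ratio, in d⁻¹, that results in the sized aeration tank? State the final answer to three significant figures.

F/M ≈ 0.321 d⁻¹

Rearranging the biomass balance for a CMAS with decay, V = Y·Q·ΔS·θ_c / [X·(1+k_d θ_c)] = 0.503 × 347 × (272 − 9.56) × 19.7 / [1920 × (1 + 0.105 × 19.7)] = 9.02×10^5 / 5892 = 153.2 m³.
F/M = Q·S₀ / (V·X) = 347 × 272 / (153.2 × 1920) = 0.3209 g soluble BOD₅·(g VSS·d)⁻¹.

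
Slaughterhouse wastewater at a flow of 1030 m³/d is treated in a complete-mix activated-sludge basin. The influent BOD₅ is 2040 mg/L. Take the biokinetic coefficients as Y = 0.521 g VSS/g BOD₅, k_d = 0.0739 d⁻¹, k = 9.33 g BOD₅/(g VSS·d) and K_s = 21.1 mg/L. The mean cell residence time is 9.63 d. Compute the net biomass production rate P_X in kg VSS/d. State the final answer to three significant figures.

P_X ≈ 639 kg VSS/d

For a completely mixed reactor with recycle the Lawrence–McCarty relation gives S = K_s·(1 + k_d·θ_c) / [θ_c·(Y·k − k_d) − 1] = 21.1 × (1 + 0.0739 × 9.63) / [9.63 × (0.521 × 9.33 − 0.0739) − 1] = 36.12 / 45.10 = 0.8008 mg/L.
Correct the yield for decay: Y_obs = Y/(1 + k_d θ_c) = 0.521 / (1 + 0.0739 × 9.63) = 0.521 / 1.712 = 0.3044.
Q·(S₀ − S) = 1030 × (2040 − 0.801) × 10⁻³ = 2100 kg/d removed.
P_X = Y_obs · Q(S₀ − S) = 0.3044 × 2100 = 639.3 kg VSS/d.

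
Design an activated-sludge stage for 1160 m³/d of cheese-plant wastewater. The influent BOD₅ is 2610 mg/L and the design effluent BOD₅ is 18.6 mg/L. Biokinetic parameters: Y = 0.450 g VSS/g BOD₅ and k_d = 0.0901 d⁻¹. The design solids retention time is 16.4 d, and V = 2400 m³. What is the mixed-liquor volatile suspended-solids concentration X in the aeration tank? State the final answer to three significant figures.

X ≈ 3730 mg/L

X = Y·Q·ΔS·θ_c / [V·(1 + k_d θ_c)] = 0.450 × 1160 × (2610 − 18.6) × 16.4 / [2400 × (1 + 0.0901 × 16.4)] = 3731 mg/L.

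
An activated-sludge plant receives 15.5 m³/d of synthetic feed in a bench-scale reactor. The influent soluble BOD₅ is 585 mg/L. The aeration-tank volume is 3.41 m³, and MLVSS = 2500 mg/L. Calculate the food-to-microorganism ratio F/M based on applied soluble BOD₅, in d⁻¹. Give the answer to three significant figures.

F/M = applied load / biomass = Q·S₀/(V·X) = 15.5 × 585 / (3.410 × 2500) = 1.064 d⁻¹.

F/M ≈ 1.06 d⁻¹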